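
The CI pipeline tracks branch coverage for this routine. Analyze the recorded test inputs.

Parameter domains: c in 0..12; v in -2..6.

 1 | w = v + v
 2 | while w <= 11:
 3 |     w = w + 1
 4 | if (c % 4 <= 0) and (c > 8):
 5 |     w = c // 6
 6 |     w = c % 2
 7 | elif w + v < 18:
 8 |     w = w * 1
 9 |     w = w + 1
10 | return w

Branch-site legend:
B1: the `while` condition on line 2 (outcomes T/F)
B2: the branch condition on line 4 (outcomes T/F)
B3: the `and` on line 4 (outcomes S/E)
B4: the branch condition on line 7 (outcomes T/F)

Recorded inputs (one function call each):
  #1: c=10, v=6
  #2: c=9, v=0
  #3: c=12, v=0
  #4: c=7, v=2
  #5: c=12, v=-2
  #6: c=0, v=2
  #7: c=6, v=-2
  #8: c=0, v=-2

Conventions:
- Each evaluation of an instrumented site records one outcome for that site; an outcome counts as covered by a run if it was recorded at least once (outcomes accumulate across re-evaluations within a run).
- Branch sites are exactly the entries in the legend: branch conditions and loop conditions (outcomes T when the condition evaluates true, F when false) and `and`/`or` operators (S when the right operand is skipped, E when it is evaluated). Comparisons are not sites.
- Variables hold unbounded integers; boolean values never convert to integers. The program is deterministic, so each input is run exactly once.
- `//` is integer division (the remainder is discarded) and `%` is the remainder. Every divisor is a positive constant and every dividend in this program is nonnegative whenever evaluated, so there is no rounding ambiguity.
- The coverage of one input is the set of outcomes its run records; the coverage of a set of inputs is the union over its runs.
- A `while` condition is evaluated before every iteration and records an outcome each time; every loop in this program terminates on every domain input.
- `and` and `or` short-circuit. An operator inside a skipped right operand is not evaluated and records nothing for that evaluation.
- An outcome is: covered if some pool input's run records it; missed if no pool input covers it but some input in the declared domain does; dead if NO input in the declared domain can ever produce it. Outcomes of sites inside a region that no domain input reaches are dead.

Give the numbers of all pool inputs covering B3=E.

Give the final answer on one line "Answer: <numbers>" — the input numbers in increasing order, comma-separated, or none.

input #1 (c=10, v=6): does not produce B3=E
input #2 (c=9, v=0): does not produce B3=E
input #3 (c=12, v=0): produces B3=E
input #4 (c=7, v=2): does not produce B3=E
input #5 (c=12, v=-2): produces B3=E
input #6 (c=0, v=2): produces B3=E
input #7 (c=6, v=-2): does not produce B3=E
input #8 (c=0, v=-2): produces B3=E

Answer: 3, 5, 6, 8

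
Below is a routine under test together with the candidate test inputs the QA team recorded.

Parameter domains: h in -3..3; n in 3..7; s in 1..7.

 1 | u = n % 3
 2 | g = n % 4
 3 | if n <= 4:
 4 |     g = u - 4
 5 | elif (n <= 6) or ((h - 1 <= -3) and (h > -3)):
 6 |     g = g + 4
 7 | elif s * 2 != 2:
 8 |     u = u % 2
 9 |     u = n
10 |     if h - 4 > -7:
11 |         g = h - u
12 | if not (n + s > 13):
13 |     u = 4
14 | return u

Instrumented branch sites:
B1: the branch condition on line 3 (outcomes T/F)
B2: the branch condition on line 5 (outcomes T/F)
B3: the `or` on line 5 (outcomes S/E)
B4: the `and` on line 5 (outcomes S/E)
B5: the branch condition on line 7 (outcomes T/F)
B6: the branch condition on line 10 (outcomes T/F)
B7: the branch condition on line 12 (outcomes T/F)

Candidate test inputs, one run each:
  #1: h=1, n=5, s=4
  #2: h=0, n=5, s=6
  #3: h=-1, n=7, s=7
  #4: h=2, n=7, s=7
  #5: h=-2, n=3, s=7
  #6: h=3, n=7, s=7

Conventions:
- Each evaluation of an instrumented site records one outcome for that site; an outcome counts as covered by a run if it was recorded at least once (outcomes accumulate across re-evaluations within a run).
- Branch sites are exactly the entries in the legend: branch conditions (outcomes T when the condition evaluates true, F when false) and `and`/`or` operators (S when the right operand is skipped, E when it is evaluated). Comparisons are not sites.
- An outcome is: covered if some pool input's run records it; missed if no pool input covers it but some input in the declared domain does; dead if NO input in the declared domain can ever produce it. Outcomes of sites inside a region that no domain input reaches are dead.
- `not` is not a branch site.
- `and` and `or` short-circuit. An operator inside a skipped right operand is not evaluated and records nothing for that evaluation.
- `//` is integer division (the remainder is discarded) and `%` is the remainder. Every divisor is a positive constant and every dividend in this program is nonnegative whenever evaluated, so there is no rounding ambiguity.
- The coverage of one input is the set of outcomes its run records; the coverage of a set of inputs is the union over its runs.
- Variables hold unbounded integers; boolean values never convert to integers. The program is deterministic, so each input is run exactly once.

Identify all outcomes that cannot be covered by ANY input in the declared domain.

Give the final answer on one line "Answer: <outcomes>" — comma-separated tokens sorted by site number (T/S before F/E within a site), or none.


checking every outcome against all 245 domain inputs:
  reachable outcomes have witnesses, e.g. B1=T (e.g. h=-3, n=3, s=1), B1=F (e.g. h=-3, n=5, s=1), B2=T (e.g. h=-3, n=5, s=1), B2=F (e.g. h=-3, n=7, s=1)
Answer: none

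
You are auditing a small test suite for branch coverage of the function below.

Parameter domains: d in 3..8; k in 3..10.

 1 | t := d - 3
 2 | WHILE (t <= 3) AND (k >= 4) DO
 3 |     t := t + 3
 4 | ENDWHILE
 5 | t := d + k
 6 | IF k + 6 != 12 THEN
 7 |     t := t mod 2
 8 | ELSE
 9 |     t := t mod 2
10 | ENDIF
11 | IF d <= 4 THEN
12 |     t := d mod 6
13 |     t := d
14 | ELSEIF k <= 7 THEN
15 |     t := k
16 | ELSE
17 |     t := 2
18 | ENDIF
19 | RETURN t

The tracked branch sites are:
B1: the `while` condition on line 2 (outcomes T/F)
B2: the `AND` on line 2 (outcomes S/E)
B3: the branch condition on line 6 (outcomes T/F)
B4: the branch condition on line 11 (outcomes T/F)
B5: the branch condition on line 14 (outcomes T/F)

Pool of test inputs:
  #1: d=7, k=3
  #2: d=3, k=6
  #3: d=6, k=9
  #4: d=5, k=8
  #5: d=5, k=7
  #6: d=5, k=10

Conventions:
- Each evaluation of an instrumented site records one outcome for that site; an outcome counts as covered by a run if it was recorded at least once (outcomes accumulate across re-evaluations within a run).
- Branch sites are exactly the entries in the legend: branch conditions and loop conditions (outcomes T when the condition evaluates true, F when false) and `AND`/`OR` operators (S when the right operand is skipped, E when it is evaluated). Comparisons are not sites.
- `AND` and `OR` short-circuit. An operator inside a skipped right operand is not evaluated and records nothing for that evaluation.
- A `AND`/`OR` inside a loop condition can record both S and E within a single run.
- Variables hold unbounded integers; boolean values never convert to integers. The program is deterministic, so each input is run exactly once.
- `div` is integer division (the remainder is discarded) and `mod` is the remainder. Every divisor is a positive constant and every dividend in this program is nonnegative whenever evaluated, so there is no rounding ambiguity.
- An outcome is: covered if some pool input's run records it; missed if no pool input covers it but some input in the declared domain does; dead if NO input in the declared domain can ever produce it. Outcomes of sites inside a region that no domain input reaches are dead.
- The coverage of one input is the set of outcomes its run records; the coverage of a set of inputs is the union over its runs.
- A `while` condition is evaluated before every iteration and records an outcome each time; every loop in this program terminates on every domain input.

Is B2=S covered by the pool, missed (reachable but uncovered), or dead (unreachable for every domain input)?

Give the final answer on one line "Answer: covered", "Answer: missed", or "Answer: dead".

B2=S is recorded by pool input(s) 1, 2, 3, 4, 5, 6 -> covered

Answer: covered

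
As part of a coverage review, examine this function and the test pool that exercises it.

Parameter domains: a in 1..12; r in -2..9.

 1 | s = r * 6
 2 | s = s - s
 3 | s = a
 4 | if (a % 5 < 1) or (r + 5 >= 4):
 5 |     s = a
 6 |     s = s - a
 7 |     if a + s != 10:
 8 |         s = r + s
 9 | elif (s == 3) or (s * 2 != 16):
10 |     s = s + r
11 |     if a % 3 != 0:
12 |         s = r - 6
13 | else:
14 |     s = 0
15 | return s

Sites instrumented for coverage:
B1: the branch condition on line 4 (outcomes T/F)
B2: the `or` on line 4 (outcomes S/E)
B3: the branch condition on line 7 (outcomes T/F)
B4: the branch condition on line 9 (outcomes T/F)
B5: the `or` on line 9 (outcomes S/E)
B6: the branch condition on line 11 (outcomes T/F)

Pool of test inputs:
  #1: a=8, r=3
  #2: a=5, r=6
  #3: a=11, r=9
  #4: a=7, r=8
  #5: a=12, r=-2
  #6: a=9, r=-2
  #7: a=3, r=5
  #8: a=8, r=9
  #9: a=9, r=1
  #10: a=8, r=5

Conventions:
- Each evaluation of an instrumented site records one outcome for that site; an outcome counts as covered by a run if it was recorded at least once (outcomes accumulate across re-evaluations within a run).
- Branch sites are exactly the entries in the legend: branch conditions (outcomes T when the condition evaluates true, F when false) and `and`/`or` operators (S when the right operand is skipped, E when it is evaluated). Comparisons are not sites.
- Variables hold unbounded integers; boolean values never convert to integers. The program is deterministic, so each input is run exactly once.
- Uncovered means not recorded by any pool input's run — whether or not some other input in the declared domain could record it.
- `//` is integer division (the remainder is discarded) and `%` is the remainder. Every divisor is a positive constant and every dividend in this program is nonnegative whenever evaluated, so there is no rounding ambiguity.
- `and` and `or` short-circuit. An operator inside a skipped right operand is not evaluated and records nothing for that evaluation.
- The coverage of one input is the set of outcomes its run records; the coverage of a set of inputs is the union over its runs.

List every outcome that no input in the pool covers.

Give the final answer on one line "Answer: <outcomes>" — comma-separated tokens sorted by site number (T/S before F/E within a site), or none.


#1 (a=8, r=3) -> B2->E, B1->T, B3->T; covered: B1=T, B2=E, B3=T
#2 (a=5, r=6) -> B2->S, B1->T, B3->T; covered: B1=T, B2=S, B3=T
#3 (a=11, r=9) -> B2->E, B1->T, B3->T; covered: B1=T, B2=E, B3=T
#4 (a=7, r=8) -> B2->E, B1->T, B3->T; covered: B1=T, B2=E, B3=T
#5 (a=12, r=-2) -> B2->E, B1->F, B5->E, B4->T, B6->F; covered: B1=F, B2=E, B4=T, B5=E, B6=F
#6 (a=9, r=-2) -> B2->E, B1->F, B5->E, B4->T, B6->F; covered: B1=F, B2=E, B4=T, B5=E, B6=F
#7 (a=3, r=5) -> B2->E, B1->T, B3->T; covered: B1=T, B2=E, B3=T
#8 (a=8, r=9) -> B2->E, B1->T, B3->T; covered: B1=T, B2=E, B3=T
#9 (a=9, r=1) -> B2->E, B1->T, B3->T; covered: B1=T, B2=E, B3=T
#10 (a=8, r=5) -> B2->E, B1->T, B3->T; covered: B1=T, B2=E, B3=T
union over the pool: B1=T, B1=F, B2=S, B2=E, B3=T, B4=T, B5=E, B6=F
uncovered (4 of 12): B3=F, B4=F, B5=S, B6=T
Answer: B3=F, B4=F, B5=S, B6=T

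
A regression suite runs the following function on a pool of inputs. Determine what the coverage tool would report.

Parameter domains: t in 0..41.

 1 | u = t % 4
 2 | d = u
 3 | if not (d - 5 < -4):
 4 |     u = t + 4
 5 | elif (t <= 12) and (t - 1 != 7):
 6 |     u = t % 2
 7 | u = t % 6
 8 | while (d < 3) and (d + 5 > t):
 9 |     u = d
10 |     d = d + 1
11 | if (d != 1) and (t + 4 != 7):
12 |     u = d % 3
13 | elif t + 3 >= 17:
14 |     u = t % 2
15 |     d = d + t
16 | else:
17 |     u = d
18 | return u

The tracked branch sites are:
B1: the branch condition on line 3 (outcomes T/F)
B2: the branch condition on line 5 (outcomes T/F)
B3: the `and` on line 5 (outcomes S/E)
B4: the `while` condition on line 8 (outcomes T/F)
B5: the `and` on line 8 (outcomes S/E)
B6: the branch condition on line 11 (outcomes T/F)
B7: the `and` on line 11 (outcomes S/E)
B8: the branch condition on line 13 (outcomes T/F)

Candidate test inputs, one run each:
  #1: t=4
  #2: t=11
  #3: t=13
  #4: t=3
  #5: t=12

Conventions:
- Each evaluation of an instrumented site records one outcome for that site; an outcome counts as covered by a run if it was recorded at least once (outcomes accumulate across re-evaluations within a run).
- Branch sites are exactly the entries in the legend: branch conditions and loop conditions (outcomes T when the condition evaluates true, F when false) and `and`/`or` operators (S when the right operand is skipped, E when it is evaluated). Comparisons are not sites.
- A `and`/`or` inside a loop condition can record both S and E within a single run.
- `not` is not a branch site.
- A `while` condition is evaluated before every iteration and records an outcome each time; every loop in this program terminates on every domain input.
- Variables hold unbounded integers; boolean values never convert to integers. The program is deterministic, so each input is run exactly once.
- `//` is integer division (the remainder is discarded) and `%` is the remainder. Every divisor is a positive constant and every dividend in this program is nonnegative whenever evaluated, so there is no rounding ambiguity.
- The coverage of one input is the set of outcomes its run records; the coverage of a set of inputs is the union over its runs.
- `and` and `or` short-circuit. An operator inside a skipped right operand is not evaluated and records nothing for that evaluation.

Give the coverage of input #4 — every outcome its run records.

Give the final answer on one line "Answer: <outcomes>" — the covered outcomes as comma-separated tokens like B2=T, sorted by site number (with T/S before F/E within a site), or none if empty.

Tracing the run of input #4 (t=3):
  B1->T, B5->S, B4->F, B7->E, B6->F, B8->F
as a set, this run covers: B1=T, B4=F, B5=S, B6=F, B7=E, B8=F

Answer: B1=T, B4=F, B5=S, B6=F, B7=E, B8=F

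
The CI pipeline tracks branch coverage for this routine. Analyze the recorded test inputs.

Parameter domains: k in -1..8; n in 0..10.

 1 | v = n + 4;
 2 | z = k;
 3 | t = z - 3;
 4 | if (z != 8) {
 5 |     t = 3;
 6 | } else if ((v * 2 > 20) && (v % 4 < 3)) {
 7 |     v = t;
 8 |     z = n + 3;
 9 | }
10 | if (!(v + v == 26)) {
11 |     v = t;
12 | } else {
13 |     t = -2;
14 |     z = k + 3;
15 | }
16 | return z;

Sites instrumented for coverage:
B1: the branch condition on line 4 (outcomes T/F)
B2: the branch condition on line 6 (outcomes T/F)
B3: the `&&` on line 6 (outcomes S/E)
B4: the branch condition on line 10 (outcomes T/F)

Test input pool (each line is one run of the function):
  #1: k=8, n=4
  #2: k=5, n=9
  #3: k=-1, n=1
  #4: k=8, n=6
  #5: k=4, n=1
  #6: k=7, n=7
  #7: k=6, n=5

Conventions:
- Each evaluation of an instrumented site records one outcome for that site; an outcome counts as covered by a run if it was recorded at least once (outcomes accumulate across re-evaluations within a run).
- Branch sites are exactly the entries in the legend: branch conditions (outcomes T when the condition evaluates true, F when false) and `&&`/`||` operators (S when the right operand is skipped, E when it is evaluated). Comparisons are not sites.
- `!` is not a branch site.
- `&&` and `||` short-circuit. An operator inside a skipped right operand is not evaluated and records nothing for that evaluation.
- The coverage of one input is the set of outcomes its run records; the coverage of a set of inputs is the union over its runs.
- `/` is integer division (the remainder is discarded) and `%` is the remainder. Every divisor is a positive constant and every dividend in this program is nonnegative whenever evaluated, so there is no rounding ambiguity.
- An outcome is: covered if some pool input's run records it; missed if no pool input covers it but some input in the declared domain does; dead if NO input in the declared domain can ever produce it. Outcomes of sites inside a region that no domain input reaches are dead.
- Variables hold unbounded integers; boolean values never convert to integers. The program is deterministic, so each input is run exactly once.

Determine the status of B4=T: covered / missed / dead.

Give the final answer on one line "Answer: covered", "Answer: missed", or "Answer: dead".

B4=T is recorded by pool input(s) 1, 3, 4, 5, 6, 7 -> covered

Answer: covered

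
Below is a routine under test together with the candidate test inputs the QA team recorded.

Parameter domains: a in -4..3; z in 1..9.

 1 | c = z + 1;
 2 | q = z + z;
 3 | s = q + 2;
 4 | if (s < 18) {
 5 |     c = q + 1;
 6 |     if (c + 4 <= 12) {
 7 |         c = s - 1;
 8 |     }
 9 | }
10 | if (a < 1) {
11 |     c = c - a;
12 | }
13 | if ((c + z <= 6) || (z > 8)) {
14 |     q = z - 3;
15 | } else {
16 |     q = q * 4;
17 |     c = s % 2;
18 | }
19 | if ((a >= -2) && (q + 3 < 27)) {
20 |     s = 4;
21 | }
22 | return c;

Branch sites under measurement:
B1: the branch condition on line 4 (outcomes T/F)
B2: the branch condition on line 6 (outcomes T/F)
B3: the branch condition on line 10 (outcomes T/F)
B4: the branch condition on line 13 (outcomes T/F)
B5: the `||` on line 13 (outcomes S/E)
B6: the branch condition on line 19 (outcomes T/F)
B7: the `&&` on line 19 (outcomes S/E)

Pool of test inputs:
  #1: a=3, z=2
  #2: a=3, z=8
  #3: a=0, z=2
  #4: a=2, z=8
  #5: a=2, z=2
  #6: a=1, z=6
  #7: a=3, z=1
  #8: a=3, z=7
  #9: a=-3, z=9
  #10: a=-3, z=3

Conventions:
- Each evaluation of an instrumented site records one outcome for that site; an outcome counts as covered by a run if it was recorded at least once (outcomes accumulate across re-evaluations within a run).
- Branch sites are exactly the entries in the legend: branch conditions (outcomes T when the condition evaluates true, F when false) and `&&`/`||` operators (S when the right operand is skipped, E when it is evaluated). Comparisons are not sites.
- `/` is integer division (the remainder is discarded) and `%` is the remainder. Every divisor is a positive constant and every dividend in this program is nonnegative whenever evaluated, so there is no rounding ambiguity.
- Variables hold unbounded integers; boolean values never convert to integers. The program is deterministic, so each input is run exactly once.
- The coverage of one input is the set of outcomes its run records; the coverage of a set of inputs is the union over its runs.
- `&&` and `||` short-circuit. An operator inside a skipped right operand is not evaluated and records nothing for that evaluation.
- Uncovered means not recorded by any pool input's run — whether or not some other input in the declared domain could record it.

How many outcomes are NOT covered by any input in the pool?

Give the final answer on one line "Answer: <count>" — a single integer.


test 1 (a=3, z=2) fires B1->T, B2->T, B3->F, B5->E, B4->F, B7->E, B6->T; hits B1=T, B2=T, B3=F, B4=F, B5=E, B6=T, B7=E
test 2 (a=3, z=8) fires B1->F, B3->F, B5->E, B4->F, B7->E, B6->F; hits B1=F, B3=F, B4=F, B5=E, B6=F, B7=E
test 3 (a=0, z=2) fires B1->T, B2->T, B3->T, B5->E, B4->F, B7->E, B6->T; hits B1=T, B2=T, B3=T, B4=F, B5=E, B6=T, B7=E
test 4 (a=2, z=8) fires B1->F, B3->F, B5->E, B4->F, B7->E, B6->F; hits B1=F, B3=F, B4=F, B5=E, B6=F, B7=E
test 5 (a=2, z=2) fires B1->T, B2->T, B3->F, B5->E, B4->F, B7->E, B6->T; hits B1=T, B2=T, B3=F, B4=F, B5=E, B6=T, B7=E
test 6 (a=1, z=6) fires B1->T, B2->F, B3->F, B5->E, B4->F, B7->E, B6->F; hits B1=T, B2=F, B3=F, B4=F, B5=E, B6=F, B7=E
test 7 (a=3, z=1) fires B1->T, B2->T, B3->F, B5->S, B4->T, B7->E, B6->T; hits B1=T, B2=T, B3=F, B4=T, B5=S, B6=T, B7=E
test 8 (a=3, z=7) fires B1->T, B2->F, B3->F, B5->E, B4->F, B7->E, B6->F; hits B1=T, B2=F, B3=F, B4=F, B5=E, B6=F, B7=E
test 9 (a=-3, z=9) fires B1->F, B3->T, B5->E, B4->T, B7->S, B6->F; hits B1=F, B3=T, B4=T, B5=E, B6=F, B7=S
test 10 (a=-3, z=3) fires B1->T, B2->T, B3->T, B5->E, B4->F, B7->S, B6->F; hits B1=T, B2=T, B3=T, B4=F, B5=E, B6=F, B7=S
union over the pool: B1=T, B1=F, B2=T, B2=F, B3=T, B3=F, B4=T, B4=F, B5=S, B5=E, B6=T, B6=F, B7=S, B7=E
uncovered (0 of 14): none
Answer: 0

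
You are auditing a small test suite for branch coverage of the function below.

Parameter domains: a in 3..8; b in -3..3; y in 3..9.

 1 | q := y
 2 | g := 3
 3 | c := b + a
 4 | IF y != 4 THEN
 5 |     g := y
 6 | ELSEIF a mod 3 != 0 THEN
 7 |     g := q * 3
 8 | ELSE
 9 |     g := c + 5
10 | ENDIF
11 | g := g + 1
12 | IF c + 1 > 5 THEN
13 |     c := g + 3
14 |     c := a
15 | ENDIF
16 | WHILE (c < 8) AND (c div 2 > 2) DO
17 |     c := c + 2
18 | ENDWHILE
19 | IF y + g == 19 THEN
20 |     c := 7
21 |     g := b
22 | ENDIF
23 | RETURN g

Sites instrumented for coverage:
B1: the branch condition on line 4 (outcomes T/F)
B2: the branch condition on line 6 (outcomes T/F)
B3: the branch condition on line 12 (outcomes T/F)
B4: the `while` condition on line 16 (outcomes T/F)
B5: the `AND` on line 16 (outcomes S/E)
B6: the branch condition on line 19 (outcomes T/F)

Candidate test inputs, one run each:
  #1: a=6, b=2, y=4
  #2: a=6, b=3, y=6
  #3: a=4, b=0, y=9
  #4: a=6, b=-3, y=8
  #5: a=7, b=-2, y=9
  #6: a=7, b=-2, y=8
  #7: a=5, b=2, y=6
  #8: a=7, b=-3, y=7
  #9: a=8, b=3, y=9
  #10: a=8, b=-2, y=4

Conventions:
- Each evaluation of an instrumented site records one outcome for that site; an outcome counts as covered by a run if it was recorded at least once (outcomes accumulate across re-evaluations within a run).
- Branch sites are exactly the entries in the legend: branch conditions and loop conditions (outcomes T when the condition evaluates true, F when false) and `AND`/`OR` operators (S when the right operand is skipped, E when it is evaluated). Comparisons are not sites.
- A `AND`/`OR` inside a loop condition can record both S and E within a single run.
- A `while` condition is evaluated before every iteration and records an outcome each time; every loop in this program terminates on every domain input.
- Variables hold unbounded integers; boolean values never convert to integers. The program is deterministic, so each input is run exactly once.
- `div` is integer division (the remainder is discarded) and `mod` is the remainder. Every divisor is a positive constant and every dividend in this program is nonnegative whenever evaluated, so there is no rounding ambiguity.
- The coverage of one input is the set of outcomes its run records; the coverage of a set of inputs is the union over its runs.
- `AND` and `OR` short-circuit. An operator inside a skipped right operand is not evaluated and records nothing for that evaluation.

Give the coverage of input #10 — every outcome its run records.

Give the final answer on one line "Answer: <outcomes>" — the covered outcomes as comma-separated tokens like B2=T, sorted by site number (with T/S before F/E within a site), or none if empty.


Simulating input #10 (a=8, b=-2, y=4) step by step:
  B1->F, B2->T, B3->T, B5->S, B4->F, B6->F
distinct outcomes covered: B1=F, B2=T, B3=T, B4=F, B5=S, B6=F
Answer: B1=F, B2=T, B3=T, B4=F, B5=S, B6=F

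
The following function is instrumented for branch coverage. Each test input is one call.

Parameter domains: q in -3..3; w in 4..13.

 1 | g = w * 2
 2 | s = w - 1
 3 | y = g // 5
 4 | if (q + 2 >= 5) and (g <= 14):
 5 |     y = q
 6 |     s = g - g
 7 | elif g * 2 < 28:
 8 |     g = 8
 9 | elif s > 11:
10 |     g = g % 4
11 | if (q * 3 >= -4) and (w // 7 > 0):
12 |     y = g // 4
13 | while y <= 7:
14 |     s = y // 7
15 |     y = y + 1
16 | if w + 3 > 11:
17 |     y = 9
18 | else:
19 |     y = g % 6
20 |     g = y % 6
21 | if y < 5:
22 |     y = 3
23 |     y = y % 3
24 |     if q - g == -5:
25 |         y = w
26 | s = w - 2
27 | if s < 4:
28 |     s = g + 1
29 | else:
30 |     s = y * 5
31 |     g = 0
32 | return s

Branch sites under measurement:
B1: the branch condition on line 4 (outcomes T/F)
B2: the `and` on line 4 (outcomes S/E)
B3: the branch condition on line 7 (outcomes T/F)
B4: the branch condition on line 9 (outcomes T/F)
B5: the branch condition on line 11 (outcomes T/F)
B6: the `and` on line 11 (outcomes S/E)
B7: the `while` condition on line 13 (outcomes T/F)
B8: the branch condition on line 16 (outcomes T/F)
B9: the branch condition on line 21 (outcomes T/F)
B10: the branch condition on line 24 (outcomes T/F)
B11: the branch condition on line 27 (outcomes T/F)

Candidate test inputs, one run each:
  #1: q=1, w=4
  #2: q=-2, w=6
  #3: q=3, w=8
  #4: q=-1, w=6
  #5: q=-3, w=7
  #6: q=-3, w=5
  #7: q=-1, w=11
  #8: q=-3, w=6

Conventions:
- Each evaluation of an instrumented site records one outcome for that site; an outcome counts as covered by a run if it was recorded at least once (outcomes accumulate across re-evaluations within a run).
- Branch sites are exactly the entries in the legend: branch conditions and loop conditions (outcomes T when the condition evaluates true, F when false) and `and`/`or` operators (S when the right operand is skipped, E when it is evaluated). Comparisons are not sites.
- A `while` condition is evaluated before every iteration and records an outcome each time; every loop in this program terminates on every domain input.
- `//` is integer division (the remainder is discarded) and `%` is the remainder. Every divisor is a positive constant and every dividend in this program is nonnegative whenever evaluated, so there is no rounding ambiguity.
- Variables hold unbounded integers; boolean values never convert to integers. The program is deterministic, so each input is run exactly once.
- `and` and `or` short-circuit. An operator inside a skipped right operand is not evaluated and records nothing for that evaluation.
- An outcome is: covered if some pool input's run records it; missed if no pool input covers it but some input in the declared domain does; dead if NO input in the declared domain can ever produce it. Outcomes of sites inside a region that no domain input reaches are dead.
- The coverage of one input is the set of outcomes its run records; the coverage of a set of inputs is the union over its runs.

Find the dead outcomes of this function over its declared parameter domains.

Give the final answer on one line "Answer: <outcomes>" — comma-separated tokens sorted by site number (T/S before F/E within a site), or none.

checking every outcome against all 70 domain inputs:
  reachable outcomes have witnesses, e.g. B1=T (e.g. q=3, w=4), B1=F (e.g. q=-3, w=4), B2=S (e.g. q=-3, w=4), B2=E (e.g. q=3, w=4)

Answer: none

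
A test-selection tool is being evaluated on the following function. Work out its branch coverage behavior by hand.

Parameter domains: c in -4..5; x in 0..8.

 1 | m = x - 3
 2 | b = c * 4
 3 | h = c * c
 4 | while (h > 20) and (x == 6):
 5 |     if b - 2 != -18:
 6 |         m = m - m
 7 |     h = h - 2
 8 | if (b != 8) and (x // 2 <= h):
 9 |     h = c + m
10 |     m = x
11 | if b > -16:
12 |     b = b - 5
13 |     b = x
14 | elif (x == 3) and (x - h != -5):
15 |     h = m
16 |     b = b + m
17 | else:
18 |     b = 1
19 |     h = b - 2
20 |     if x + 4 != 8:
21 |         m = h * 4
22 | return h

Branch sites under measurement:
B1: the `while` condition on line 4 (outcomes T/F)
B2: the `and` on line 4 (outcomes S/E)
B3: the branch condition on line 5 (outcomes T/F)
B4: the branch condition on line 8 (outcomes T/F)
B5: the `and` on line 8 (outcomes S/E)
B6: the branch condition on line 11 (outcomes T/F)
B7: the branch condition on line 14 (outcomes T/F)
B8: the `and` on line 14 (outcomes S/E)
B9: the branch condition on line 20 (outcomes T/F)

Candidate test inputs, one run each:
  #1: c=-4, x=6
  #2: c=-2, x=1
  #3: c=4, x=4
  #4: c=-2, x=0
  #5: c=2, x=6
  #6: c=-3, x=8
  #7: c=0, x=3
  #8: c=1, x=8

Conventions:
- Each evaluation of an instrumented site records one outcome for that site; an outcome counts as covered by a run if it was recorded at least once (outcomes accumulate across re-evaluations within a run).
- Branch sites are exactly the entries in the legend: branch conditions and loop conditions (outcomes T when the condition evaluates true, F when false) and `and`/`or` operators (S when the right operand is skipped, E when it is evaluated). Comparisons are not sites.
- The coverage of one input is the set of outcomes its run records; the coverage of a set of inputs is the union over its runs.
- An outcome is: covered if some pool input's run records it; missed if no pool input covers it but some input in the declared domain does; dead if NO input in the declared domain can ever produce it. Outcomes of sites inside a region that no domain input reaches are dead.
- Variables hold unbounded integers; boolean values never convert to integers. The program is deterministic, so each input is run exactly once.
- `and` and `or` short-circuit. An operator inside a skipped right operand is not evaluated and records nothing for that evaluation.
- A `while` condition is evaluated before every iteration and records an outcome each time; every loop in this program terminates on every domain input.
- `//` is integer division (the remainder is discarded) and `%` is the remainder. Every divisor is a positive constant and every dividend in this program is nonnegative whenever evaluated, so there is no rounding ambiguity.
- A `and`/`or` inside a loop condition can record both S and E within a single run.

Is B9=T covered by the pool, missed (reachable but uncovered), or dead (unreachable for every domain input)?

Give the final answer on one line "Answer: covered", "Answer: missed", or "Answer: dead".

B9=T is recorded by pool input(s) 1 -> covered

Answer: covered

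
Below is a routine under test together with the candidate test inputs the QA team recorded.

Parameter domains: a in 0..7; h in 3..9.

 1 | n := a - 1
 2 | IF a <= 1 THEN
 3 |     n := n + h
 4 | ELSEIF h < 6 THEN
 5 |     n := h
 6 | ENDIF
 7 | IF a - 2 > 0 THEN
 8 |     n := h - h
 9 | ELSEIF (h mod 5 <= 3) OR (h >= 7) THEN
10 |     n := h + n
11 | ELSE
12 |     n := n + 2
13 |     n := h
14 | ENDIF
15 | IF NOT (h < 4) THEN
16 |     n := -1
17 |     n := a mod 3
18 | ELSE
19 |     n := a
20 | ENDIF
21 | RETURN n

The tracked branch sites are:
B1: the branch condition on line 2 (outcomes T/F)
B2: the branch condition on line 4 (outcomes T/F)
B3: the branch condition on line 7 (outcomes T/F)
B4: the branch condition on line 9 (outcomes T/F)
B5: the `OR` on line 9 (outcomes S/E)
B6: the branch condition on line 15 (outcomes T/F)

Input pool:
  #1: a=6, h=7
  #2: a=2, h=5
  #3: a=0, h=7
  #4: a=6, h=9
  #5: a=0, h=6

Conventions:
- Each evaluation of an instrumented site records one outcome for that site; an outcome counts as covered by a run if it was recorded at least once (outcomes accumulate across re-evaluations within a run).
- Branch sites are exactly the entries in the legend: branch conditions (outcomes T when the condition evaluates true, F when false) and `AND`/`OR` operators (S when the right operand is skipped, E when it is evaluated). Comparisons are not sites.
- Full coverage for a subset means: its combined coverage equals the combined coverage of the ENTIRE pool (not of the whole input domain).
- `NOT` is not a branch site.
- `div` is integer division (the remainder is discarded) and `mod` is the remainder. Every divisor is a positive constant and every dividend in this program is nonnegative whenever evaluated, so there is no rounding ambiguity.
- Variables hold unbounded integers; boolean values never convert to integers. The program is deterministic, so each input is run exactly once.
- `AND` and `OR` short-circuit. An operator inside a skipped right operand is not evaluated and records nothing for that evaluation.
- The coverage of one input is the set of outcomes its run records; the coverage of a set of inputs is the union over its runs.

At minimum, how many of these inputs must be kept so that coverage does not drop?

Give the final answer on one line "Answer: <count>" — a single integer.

run #1 (a=6, h=7) runs B1->F, B2->F, B3->T, B6->T; records B1=F, B2=F, B3=T, B6=T
run #2 (a=2, h=5) runs B1->F, B2->T, B3->F, B5->S, B4->T, B6->T; records B1=F, B2=T, B3=F, B4=T, B5=S, B6=T
run #3 (a=0, h=7) runs B1->T, B3->F, B5->S, B4->T, B6->T; records B1=T, B3=F, B4=T, B5=S, B6=T
run #4 (a=6, h=9) runs B1->F, B2->F, B3->T, B6->T; records B1=F, B2=F, B3=T, B6=T
run #5 (a=0, h=6) runs B1->T, B3->F, B5->S, B4->T, B6->T; records B1=T, B3=F, B4=T, B5=S, B6=T
together the pool reaches 9 outcomes: B1=T, B1=F, B2=T, B2=F, B3=T, B3=F, B4=T, B5=S, B6=T
checked all size-1 subsets: none covers 9 outcomes (max 6/9)
checked all size-2 subsets: none covers 9 outcomes (max 8/9)
size 3: inputs {1, 2, 3} cover all 9 outcomes, and no lexicographically smaller subset of this size does

Answer: 3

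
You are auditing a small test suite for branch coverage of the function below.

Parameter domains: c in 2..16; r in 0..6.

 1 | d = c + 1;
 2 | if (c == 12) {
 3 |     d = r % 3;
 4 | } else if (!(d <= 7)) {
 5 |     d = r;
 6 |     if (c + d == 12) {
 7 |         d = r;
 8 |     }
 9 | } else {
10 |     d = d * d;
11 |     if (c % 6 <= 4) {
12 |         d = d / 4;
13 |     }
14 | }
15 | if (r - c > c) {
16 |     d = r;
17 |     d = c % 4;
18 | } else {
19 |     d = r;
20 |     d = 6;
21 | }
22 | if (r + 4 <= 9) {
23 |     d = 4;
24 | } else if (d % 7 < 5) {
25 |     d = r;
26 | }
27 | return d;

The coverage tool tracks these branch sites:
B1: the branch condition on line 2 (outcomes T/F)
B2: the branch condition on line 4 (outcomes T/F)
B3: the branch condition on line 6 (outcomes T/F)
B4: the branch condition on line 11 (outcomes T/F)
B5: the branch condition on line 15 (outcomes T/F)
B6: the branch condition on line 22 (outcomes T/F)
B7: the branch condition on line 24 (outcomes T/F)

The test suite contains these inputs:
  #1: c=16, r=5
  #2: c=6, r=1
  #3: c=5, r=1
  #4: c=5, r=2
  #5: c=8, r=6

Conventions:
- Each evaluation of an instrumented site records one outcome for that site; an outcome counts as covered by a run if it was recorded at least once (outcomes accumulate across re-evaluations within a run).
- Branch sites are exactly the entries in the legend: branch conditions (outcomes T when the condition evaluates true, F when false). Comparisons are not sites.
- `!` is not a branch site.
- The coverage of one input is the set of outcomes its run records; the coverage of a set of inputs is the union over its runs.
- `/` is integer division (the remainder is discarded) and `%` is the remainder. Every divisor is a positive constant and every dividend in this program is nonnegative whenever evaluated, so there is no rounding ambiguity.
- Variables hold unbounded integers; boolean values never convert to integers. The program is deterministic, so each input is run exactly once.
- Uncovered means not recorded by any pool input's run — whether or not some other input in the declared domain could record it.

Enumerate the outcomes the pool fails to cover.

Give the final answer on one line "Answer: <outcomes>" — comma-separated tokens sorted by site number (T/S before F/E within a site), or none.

input #1 (c=16, r=5): covers B1=F, B2=T, B3=F, B5=F, B6=T
input #2 (c=6, r=1): covers B1=F, B2=F, B4=T, B5=F, B6=T
input #3 (c=5, r=1): covers B1=F, B2=F, B4=F, B5=F, B6=T
input #4 (c=5, r=2): covers B1=F, B2=F, B4=F, B5=F, B6=T
input #5 (c=8, r=6): covers B1=F, B2=T, B3=F, B5=F, B6=F, B7=F
union over the pool: B1=F, B2=T, B2=F, B3=F, B4=T, B4=F, B5=F, B6=T, B6=F, B7=F
uncovered (4 of 14): B1=T, B3=T, B5=T, B7=T

Answer: B1=T, B3=T, B5=T, B7=T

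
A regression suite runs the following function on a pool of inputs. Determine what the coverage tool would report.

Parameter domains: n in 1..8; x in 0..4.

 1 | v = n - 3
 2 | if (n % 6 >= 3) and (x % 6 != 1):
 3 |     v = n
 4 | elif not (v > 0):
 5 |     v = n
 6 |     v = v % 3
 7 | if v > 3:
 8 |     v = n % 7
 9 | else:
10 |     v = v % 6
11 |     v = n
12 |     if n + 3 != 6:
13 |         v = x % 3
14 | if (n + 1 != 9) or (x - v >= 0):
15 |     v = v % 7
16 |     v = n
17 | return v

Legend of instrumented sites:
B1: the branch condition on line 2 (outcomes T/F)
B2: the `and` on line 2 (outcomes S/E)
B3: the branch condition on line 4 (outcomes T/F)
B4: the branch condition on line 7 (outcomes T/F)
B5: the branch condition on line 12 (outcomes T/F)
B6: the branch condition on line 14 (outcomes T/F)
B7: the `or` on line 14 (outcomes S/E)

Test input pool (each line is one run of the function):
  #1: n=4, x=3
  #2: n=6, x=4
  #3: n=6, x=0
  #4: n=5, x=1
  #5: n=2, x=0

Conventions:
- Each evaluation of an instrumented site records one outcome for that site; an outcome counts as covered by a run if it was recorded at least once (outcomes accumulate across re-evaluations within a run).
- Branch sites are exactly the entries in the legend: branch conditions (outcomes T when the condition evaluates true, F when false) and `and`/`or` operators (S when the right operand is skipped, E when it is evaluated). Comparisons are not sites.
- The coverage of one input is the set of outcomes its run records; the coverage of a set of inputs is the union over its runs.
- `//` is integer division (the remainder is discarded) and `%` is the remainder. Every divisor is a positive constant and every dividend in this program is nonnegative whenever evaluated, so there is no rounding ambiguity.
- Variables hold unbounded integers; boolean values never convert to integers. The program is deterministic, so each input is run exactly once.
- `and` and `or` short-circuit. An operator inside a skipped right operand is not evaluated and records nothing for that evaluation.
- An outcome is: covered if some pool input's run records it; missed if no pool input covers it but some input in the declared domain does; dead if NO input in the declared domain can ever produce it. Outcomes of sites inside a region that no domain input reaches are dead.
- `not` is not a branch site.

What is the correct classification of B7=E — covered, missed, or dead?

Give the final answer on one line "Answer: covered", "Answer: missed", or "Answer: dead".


no pool input records B7=E
but domain input (n=8, x=0) does record it -> reachable, so missed
Answer: missed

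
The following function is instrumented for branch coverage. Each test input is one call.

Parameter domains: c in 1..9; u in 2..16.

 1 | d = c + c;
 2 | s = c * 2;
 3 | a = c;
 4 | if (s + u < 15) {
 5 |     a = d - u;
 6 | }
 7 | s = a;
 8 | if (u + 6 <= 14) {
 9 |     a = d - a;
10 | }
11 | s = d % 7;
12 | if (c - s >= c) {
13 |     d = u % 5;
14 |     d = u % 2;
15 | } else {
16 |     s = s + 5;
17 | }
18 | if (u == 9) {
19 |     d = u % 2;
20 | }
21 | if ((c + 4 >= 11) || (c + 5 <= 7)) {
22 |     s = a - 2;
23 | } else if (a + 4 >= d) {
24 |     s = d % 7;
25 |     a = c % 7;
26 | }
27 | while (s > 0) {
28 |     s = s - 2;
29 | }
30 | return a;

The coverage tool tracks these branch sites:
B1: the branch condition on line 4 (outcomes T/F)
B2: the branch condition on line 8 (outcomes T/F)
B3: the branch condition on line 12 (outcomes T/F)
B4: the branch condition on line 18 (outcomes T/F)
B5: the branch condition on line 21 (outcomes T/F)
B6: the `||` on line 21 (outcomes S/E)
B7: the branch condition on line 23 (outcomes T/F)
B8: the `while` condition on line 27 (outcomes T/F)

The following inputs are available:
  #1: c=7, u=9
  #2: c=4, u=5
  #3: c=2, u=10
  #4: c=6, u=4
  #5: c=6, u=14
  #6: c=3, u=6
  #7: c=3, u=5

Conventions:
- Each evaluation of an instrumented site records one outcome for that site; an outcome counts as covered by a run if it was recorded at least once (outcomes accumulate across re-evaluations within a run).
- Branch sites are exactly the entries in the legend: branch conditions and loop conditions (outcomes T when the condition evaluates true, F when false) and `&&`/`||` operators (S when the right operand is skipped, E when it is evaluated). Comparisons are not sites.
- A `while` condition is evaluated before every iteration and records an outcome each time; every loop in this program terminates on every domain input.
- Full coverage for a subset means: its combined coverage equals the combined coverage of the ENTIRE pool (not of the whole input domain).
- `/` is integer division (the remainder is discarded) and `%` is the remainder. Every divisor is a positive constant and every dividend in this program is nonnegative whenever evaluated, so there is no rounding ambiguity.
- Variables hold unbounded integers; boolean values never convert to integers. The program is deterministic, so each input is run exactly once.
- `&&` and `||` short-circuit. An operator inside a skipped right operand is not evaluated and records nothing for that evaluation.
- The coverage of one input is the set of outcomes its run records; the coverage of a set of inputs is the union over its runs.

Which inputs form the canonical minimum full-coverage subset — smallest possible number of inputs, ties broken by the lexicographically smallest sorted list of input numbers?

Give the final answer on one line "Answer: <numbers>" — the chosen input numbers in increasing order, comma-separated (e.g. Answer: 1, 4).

test 1 (c=7, u=9) fires B1->F, B2->F, B3->T, B4->T, B6->S, B5->T, B8->T, B8->T, B8->T, B8->F; hits B1=F, B2=F, B3=T, B4=T, B5=T, B6=S, B8=T, B8=F
test 2 (c=4, u=5) fires B1->T, B2->T, B3->F, B4->F, B6->E, B5->F, B7->T, B8->T, B8->F; hits B1=T, B2=T, B3=F, B4=F, B5=F, B6=E, B7=T, B8=T, B8=F
test 3 (c=2, u=10) fires B1->T, B2->F, B3->F, B4->F, B6->E, B5->T, B8->F; hits B1=T, B2=F, B3=F, B4=F, B5=T, B6=E, B8=F
test 4 (c=6, u=4) fires B1->F, B2->T, B3->F, B4->F, B6->E, B5->F, B7->F, B8->T, B8->T, B8->T, B8->T, B8->T, B8->F; hits B1=F, B2=T, B3=F, B4=F, B5=F, B6=E, B7=F, B8=T, B8=F
test 5 (c=6, u=14) fires B1->F, B2->F, B3->F, B4->F, B6->E, B5->F, B7->F, B8->T, B8->T, B8->T, B8->T, B8->T, B8->F; hits B1=F, B2=F, B3=F, B4=F, B5=F, B6=E, B7=F, B8=T, B8=F
test 6 (c=3, u=6) fires B1->T, B2->T, B3->F, B4->F, B6->E, B5->F, B7->T, B8->T, B8->T, B8->T, B8->F; hits B1=T, B2=T, B3=F, B4=F, B5=F, B6=E, B7=T, B8=T, B8=F
test 7 (c=3, u=5) fires B1->T, B2->T, B3->F, B4->F, B6->E, B5->F, B7->T, B8->T, B8->T, B8->T, B8->F; hits B1=T, B2=T, B3=F, B4=F, B5=F, B6=E, B7=T, B8=T, B8=F
together the pool reaches 16 outcomes: B1=T, B1=F, B2=T, B2=F, B3=T, B3=F, B4=T, B4=F, B5=T, B5=F, B6=S, B6=E, B7=T, B7=F, B8=T, B8=F
no size-1 subset reaches all 16 outcomes (best union: 9/16)
no size-2 subset reaches all 16 outcomes (best union: 15/16)
inputs {1, 2, 4} (size 3) cover everything; no size-3 subset with a lexicographically smaller index list covers all 16

Answer: 1, 2, 4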